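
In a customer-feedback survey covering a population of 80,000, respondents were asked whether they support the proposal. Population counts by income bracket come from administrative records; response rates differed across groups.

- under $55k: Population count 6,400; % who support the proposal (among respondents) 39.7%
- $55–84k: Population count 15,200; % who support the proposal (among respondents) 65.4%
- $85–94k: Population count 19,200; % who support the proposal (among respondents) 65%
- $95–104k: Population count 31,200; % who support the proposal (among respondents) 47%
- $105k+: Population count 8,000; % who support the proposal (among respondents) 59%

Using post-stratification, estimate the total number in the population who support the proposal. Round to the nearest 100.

44,300

Apply each group's respondent rate to its population count:
  under $55k: 6,400 × 39.7% = 2540.8
  $55–84k: 15,200 × 65.4% = 9940.8
  $85–94k: 19,200 × 65% = 12,480
  $95–104k: 31,200 × 47% = 14,664
  $105k+: 8,000 × 59% = 4720
Estimated total = 44345.6 → 44,300.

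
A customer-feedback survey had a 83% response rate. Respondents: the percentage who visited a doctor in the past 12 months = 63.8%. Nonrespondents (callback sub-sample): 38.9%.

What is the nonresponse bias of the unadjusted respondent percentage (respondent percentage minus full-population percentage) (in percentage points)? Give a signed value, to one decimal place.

+4.2 percentage points

Nonresponse fraction = 1 − 0.83 = 0.17.
Bias = (nonresponse fraction) × (respondent percentage − nonrespondent percentage)
     = 0.17 × (63.8 − 38.9) = 0.17 × 24.9 = 4.233.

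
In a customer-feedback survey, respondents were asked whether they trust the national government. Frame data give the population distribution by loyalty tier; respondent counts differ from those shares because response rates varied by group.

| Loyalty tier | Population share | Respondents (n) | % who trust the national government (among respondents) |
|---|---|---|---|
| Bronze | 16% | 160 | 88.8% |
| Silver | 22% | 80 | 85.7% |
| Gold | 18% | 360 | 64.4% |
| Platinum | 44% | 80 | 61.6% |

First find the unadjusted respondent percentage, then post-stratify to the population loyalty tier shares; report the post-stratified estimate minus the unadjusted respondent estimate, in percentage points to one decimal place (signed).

-0.6 percentage points

Without adjustment, the pooled respondent share is:
  (160/680)×88.8 + (80/680)×85.7 + (360/680)×64.4 + (80/680)×61.6 = 72.3176%
Post-stratifying to population shares instead:
  0.16×88.8 + 0.22×85.7 + 0.18×64.4 + 0.44×61.6 = 71.758%
Difference = 71.758 − 72.3176 = -0.5596 pp.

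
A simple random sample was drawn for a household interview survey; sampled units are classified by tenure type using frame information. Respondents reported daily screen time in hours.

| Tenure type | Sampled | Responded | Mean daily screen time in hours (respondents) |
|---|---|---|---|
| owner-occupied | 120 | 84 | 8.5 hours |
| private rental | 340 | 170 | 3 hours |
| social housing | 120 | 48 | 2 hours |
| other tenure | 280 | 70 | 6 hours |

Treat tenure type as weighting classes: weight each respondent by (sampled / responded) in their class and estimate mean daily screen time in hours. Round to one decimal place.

Class response rates: owner-occupied 84/120 = 70%, private rental 170/340 = 50%, social housing 48/120 = 40%, other tenure 70/280 = 25%.
Each respondent's weight = sampled/responded in their class; summing within a class gives n_sampled, so:
  owner-occupied: 120 × 8.5 = 1020
  private rental: 340 × 3 = 1020
  social housing: 120 × 2 = 240
  other tenure: 280 × 6 = 1680
Adjusted estimate = 3960 / 860 = 4.60465 → 4.6.

4.6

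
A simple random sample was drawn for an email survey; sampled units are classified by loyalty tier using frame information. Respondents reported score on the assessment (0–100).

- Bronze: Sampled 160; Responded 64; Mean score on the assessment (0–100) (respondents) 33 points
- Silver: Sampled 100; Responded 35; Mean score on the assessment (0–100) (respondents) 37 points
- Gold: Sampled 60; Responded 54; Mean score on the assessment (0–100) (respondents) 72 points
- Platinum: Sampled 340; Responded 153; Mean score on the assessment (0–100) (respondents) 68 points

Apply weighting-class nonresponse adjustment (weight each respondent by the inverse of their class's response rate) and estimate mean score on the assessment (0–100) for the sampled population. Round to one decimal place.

55.2

Response rates by class: Bronze 64/160 = 40%, Silver 35/100 = 35%, Gold 54/60 = 90%, Platinum 153/340 = 45%.
Each respondent's weight = sampled/responded in their class; summing within a class gives n_sampled, so:
  Bronze: 160 × 33 = 5280
  Silver: 100 × 37 = 3700
  Gold: 60 × 72 = 4320
  Platinum: 340 × 68 = 23,120
Adjusted estimate = 36,420 / 660 = 55.1818 → 55.2.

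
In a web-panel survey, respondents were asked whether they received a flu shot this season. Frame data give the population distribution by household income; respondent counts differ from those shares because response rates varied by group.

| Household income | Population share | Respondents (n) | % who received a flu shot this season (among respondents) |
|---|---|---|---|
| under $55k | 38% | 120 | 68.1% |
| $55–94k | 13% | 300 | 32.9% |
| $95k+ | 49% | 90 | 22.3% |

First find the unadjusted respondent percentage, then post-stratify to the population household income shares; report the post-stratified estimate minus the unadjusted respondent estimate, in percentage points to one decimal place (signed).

Without adjustment, the pooled respondent share is:
  (120/510)×68.1 + (300/510)×32.9 + (90/510)×22.3 = 39.3118%
Post-stratified estimate weights by population shares:
  0.38×68.1 + 0.13×32.9 + 0.49×22.3 = 41.082%
Difference = 41.082 − 39.3118 = 1.7702 pp.

+1.8 percentage points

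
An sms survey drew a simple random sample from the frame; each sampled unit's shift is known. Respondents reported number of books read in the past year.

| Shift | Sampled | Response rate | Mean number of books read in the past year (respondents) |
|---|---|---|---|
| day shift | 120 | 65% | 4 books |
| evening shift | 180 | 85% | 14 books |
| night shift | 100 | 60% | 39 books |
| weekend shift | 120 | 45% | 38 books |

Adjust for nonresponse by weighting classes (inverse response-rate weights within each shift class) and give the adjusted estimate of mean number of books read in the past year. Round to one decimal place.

Each respondent's weight = sampled/responded in their class; summing within a class gives n_sampled, so:
  day shift: 120 × 4 = 480
  evening shift: 180 × 14 = 2520
  night shift: 100 × 39 = 3900
  weekend shift: 120 × 38 = 4560
Adjusted estimate = 11,460 / 520 = 22.0385 → 22.0.

22.0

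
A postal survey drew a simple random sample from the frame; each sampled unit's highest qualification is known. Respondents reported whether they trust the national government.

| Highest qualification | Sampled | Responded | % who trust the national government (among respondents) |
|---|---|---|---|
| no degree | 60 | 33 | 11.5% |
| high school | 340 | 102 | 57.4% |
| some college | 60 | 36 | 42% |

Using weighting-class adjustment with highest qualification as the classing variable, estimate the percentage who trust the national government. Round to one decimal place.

Response rates by class: no degree 33/60 = 55%, high school 102/340 = 30%, some college 36/60 = 60%.
Each respondent's weight = sampled/responded in their class; summing within a class gives n_sampled, so:
  no degree: 60 × 11.5 = 690
  high school: 340 × 57.4 = 19,516
  some college: 60 × 42 = 2520
Adjusted estimate = 22,726 / 460 = 49.4043 → 49.4%.

49.4%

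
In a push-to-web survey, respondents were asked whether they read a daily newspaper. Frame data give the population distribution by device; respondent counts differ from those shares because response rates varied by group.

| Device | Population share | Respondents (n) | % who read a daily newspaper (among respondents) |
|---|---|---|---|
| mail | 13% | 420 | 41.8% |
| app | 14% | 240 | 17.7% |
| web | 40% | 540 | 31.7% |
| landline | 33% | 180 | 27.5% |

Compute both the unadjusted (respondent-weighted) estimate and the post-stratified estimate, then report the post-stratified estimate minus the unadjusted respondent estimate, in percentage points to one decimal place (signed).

Unadjusted (pooled respondent) estimate weights by respondent counts:
  (420/1380)×41.8 + (240/1380)×17.7 + (540/1380)×31.7 + (180/1380)×27.5 = 31.7913%
Post-stratifying to population shares instead:
  0.13×41.8 + 0.14×17.7 + 0.4×31.7 + 0.33×27.5 = 29.667%
Difference = 29.667 − 31.7913 = -2.1243 pp.

-2.1 percentage points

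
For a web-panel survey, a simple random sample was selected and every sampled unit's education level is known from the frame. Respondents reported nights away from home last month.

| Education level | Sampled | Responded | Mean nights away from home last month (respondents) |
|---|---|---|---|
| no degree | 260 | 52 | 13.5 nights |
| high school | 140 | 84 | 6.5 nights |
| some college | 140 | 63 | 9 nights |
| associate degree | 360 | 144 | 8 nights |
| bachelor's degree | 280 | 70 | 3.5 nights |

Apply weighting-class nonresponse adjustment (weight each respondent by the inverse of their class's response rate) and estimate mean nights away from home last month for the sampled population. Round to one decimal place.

Class response rates: no degree 52/260 = 20%, high school 84/140 = 60%, some college 63/140 = 45%, associate degree 144/360 = 40%, bachelor's degree 70/280 = 25%.
Inverse-response-rate weighting restores each class to its sampled count, so class totals weight by n_sampled:
  no degree: 260 × 13.5 = 3510
  high school: 140 × 6.5 = 910
  some college: 140 × 9 = 1260
  associate degree: 360 × 8 = 2880
  bachelor's degree: 280 × 3.5 = 980
Adjusted estimate = 9540 / 1,180 = 8.08475 → 8.1.

8.1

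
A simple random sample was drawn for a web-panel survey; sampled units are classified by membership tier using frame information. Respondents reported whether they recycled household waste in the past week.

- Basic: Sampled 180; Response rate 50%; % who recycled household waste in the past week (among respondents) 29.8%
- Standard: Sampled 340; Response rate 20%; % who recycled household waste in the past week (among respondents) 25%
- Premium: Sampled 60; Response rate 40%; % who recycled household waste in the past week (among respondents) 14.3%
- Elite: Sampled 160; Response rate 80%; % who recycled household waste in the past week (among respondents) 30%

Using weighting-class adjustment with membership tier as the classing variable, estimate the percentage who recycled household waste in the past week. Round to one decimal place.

Inverse-response-rate weighting restores each class to its sampled count, so class totals weight by n_sampled:
  Basic: 180 × 29.8 = 5364
  Standard: 340 × 25 = 8500
  Premium: 60 × 14.3 = 858
  Elite: 160 × 30 = 4800
Adjusted estimate = 19,522 / 740 = 26.3811 → 26.4%.

26.4%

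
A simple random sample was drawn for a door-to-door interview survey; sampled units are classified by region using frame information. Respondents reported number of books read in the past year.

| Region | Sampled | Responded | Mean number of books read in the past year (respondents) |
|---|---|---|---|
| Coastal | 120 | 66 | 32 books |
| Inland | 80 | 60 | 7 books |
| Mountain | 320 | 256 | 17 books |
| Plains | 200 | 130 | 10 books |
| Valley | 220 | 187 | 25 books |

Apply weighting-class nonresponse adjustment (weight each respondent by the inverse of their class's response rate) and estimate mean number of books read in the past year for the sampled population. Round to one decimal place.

Response rates by class: Coastal 66/120 = 55%, Inland 60/80 = 75%, Mountain 256/320 = 80%, Plains 130/200 = 65%, Valley 187/220 = 85%.
Inverse-response-rate weighting restores each class to its sampled count, so class totals weight by n_sampled:
  Coastal: 120 × 32 = 3840
  Inland: 80 × 7 = 560
  Mountain: 320 × 17 = 5440
  Plains: 200 × 10 = 2000
  Valley: 220 × 25 = 5500
Adjusted estimate = 17,340 / 940 = 18.4468 → 18.4.

18.4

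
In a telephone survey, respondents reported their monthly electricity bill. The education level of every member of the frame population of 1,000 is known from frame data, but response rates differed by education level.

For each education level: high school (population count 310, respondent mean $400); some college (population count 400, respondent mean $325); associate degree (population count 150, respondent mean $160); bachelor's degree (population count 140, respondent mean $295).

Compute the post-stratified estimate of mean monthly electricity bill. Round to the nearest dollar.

Each cell contributes population-share × respondent value:
  high school: (310/1,000) × 400 = 124
  some college: (400/1,000) × 325 = 130
  associate degree: (150/1,000) × 160 = 24
  bachelor's degree: (140/1,000) × 295 = 41.3
Post-stratified estimate = 319.3 → $319.

$319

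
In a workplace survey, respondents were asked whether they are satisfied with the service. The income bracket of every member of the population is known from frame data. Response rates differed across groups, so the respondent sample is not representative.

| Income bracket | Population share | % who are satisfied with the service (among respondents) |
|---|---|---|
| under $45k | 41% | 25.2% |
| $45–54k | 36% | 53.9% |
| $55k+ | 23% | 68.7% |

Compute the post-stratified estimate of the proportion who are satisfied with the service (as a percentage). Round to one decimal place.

45.5%

Post-stratification weights by population share, not respondent share:
  under $45k: 0.41 × 25.2 = 10.332
  $45–54k: 0.36 × 53.9 = 19.404
  $55k+: 0.23 × 68.7 = 15.801
Post-stratified estimate = 45.537 → 45.5%.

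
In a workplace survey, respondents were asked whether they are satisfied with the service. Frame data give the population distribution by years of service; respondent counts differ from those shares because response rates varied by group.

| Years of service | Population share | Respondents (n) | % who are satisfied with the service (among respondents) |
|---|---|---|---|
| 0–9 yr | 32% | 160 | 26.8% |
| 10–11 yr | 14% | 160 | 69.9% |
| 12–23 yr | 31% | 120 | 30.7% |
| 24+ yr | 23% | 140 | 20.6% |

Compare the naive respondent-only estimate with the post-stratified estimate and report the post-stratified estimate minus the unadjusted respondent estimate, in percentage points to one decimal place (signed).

Without adjustment, the pooled respondent share is:
  (160/580)×26.8 + (160/580)×69.9 + (120/580)×30.7 + (140/580)×20.6 = 38%
Post-stratified estimate weights by population shares:
  0.32×26.8 + 0.14×69.9 + 0.31×30.7 + 0.23×20.6 = 32.617%
Difference = 32.617 − 38 = -5.383 pp.

-5.4 percentage points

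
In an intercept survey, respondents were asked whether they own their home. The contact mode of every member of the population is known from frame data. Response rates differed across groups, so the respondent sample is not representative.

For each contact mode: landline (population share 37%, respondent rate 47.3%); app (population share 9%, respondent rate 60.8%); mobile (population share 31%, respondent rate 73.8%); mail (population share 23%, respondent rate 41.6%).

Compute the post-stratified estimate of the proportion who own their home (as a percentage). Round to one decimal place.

Weight each group's respondent value by its population share:
  landline: 0.37 × 47.3 = 17.501
  app: 0.09 × 60.8 = 5.472
  mobile: 0.31 × 73.8 = 22.878
  mail: 0.23 × 41.6 = 9.568
Post-stratified estimate = 55.419 → 55.4%.

55.4%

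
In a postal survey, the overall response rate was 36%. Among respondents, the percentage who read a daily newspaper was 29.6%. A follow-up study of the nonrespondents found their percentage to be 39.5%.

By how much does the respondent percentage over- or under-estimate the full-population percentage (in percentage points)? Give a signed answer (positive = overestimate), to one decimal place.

Nonresponse fraction = 1 − 0.36 = 0.64.
Bias = (nonresponse fraction) × (respondent percentage − nonrespondent percentage)
     = 0.64 × (29.6 − 39.5) = 0.64 × -9.9 = -6.336.

-6.3 percentage points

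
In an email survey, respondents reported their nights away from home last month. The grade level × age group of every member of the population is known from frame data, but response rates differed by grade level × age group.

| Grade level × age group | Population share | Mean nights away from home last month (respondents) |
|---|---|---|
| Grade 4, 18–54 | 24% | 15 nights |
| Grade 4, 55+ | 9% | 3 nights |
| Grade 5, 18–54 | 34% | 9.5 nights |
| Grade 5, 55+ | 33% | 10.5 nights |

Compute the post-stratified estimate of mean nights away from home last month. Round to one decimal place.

Post-stratification weights by population share, not respondent share:
  Grade 4, 18–54: 0.24 × 15 = 3.6
  Grade 4, 55+: 0.09 × 3 = 0.27
  Grade 5, 18–54: 0.34 × 9.5 = 3.23
  Grade 5, 55+: 0.33 × 10.5 = 3.465
Post-stratified estimate = 10.565 → 10.6.

10.6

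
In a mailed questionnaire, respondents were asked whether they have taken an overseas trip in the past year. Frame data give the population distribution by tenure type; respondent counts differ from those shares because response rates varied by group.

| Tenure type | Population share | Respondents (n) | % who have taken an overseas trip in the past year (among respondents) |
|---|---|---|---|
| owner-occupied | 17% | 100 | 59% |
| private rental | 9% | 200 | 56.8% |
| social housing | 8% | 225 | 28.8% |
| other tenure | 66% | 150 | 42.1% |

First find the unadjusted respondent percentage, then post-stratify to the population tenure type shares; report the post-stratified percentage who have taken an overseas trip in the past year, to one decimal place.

45.2%

Naive respondent-only estimate (weights = respondent counts):
  (100/675)×59 + (200/675)×56.8 + (225/675)×28.8 + (150/675)×42.1 = 44.5259%
Reweighting by population tenure type shares:
  0.17×59 + 0.09×56.8 + 0.08×28.8 + 0.66×42.1 = 45.232%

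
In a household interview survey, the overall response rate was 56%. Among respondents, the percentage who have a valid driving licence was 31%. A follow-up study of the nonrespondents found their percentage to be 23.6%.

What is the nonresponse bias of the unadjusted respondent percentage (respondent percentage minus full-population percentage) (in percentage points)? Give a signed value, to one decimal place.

+3.3 percentage points

Nonresponse fraction = 1 − 0.56 = 0.44.
Bias = (nonresponse fraction) × (respondent percentage − nonrespondent percentage)
     = 0.44 × (31 − 23.6) = 0.44 × 7.4 = 3.256.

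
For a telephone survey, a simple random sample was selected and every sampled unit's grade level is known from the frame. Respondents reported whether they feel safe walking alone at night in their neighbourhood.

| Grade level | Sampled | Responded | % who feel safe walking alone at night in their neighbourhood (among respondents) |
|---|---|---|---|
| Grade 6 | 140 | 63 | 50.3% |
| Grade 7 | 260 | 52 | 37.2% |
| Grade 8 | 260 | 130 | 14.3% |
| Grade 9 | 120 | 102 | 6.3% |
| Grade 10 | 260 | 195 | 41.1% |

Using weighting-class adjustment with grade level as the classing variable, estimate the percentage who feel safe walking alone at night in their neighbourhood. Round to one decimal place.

Class response rates: Grade 6 63/140 = 45%, Grade 7 52/260 = 20%, Grade 8 130/260 = 50%, Grade 9 102/120 = 85%, Grade 10 195/260 = 75%.
Each respondent's weight = sampled/responded in their class; summing within a class gives n_sampled, so:
  Grade 6: 140 × 50.3 = 7042
  Grade 7: 260 × 37.2 = 9672
  Grade 8: 260 × 14.3 = 3718
  Grade 9: 120 × 6.3 = 756
  Grade 10: 260 × 41.1 = 10,686
Adjusted estimate = 31,874 / 1,040 = 30.6481 → 30.6%.

30.6%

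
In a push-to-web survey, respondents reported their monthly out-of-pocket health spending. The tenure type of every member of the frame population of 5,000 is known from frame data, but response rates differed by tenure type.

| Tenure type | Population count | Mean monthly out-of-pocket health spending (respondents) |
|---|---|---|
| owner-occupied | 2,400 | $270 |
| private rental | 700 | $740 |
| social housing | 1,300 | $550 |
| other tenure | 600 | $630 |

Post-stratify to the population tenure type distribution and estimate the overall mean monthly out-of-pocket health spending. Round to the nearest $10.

Reweight to the known tenure type distribution:
  owner-occupied: (2,400/5,000) × 270 = 129.6
  private rental: (700/5,000) × 740 = 103.6
  social housing: (1,300/5,000) × 550 = 143
  other tenure: (600/5,000) × 630 = 75.6
Post-stratified estimate = 451.8 → $450.

$450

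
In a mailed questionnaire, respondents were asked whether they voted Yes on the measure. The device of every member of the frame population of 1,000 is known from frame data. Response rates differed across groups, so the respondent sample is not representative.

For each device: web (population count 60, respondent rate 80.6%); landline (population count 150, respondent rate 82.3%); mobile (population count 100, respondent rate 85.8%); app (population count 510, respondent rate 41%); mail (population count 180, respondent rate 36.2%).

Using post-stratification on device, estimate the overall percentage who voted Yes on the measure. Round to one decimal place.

53.2%

Reweight to the known device distribution:
  web: (60/1,000) × 80.6 = 4.836
  landline: (150/1,000) × 82.3 = 12.345
  mobile: (100/1,000) × 85.8 = 8.58
  app: (510/1,000) × 41 = 20.91
  mail: (180/1,000) × 36.2 = 6.516
Post-stratified estimate = 53.187 → 53.2%.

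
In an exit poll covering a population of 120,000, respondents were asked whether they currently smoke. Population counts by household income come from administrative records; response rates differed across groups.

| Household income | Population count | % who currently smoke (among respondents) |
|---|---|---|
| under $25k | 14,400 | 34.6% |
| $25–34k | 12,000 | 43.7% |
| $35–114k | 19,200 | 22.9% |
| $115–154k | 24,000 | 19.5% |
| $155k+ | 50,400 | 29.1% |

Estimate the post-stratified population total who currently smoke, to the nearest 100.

Each cell contributes its population count × the respondent rate:
  under $25k: 14,400 × 34.6% = 4982.4
  $25–34k: 12,000 × 43.7% = 5244
  $35–114k: 19,200 × 22.9% = 4396.8
  $115–154k: 24,000 × 19.5% = 4680
  $155k+: 50,400 × 29.1% = 14666.4
Estimated total = 33969.6 → 34,000.

34,000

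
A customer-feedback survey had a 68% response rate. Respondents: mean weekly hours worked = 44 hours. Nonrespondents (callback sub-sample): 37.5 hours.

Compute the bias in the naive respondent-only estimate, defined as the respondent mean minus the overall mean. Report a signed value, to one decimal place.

+2.1

Nonresponse fraction = 1 − 0.68 = 0.32.
Bias = (nonresponse fraction) × (respondent mean − nonrespondent mean)
     = 0.32 × (44 − 37.5) = 0.32 × 6.5 = 2.08.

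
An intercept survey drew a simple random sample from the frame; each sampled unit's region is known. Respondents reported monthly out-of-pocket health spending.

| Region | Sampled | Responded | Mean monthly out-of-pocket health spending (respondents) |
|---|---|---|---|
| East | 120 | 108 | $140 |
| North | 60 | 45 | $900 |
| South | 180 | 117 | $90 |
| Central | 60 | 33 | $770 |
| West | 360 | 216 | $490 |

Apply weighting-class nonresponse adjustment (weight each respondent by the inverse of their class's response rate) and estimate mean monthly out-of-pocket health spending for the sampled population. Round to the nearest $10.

$400

Response rates by class: East 108/120 = 90%, North 45/60 = 75%, South 117/180 = 65%, Central 33/60 = 55%, West 216/360 = 60%.
Each respondent's weight = sampled/responded in their class; summing within a class gives n_sampled, so:
  East: 120 × 140 = 16,800
  North: 60 × 900 = 54,000
  South: 180 × 90 = 16,200
  Central: 60 × 770 = 46,200
  West: 360 × 490 = 176,400
Adjusted estimate = 309,600 / 780 = 396.923 → $400.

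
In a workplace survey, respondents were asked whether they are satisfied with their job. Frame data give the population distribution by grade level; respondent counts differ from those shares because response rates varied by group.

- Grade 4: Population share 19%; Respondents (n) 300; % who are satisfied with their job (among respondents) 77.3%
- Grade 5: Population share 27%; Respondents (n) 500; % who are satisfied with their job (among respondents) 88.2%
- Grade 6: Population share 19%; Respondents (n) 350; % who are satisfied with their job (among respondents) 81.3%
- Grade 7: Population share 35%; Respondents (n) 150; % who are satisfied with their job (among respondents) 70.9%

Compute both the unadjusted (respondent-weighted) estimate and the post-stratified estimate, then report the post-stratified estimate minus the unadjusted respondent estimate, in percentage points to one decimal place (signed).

Unadjusted (pooled respondent) estimate weights by respondent counts:
  (300/1300)×77.3 + (500/1300)×88.2 + (350/1300)×81.3 + (150/1300)×70.9 = 81.8308%
Post-stratified estimate weights by population shares:
  0.19×77.3 + 0.27×88.2 + 0.19×81.3 + 0.35×70.9 = 78.763%
Difference = 78.763 − 81.8308 = -3.0678 pp.

-3.1 percentage points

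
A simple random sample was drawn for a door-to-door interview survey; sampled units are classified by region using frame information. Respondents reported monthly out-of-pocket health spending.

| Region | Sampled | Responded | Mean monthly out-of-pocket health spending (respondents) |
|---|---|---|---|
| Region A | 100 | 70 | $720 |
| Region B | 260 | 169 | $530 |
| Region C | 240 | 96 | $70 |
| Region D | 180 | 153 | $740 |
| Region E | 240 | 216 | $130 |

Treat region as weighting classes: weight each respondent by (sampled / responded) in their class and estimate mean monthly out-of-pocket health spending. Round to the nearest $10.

$380

Response rates by class: Region A 70/100 = 70%, Region B 169/260 = 65%, Region C 96/240 = 40%, Region D 153/180 = 85%, Region E 216/240 = 90%.
Weighting each respondent by the inverse class response rate inflates each class back to its sampled size, so the class weight is n_sampled:
  Region A: 100 × 720 = 72,000
  Region B: 260 × 530 = 137,800
  Region C: 240 × 70 = 16,800
  Region D: 180 × 740 = 133,200
  Region E: 240 × 130 = 31,200
Adjusted estimate = 391,000 / 1,020 = 383.333 → $380.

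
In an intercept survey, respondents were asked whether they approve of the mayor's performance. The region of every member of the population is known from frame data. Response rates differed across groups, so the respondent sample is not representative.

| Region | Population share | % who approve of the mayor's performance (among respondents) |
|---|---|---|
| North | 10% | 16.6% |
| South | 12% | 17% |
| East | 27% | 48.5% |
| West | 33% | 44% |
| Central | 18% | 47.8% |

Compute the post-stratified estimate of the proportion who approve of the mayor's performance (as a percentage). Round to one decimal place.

Post-stratification weights by population share, not respondent share:
  North: 0.1 × 16.6 = 1.66
  South: 0.12 × 17 = 2.04
  East: 0.27 × 48.5 = 13.095
  West: 0.33 × 44 = 14.52
  Central: 0.18 × 47.8 = 8.604
Post-stratified estimate = 39.919 → 39.9%.

39.9%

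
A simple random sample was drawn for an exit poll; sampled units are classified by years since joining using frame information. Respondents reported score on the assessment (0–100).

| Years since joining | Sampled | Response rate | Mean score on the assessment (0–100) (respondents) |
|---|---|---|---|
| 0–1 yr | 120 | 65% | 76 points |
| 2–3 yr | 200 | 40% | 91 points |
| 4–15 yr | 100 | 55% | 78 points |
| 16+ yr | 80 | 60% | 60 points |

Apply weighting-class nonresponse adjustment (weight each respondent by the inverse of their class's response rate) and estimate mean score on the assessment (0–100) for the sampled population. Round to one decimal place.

79.8

Inverse-response-rate weighting restores each class to its sampled count, so class totals weight by n_sampled:
  0–1 yr: 120 × 76 = 9120
  2–3 yr: 200 × 91 = 18,200
  4–15 yr: 100 × 78 = 7800
  16+ yr: 80 × 60 = 4800
Adjusted estimate = 39,920 / 500 = 79.84 → 79.8.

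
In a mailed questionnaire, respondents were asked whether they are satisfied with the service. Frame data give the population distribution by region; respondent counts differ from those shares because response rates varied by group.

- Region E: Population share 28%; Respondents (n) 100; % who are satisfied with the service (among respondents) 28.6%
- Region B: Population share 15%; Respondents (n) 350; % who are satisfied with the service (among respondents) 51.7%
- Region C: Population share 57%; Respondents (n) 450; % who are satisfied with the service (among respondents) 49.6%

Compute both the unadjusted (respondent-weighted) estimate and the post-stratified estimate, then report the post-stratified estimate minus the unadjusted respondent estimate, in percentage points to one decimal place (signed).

Naive respondent-only estimate (weights = respondent counts):
  (100/900)×28.6 + (350/900)×51.7 + (450/900)×49.6 = 48.0833%
Reweighting by population region shares:
  0.28×28.6 + 0.15×51.7 + 0.57×49.6 = 44.035%
Difference = 44.035 − 48.0833 = -4.0483 pp.

-4.0 percentage points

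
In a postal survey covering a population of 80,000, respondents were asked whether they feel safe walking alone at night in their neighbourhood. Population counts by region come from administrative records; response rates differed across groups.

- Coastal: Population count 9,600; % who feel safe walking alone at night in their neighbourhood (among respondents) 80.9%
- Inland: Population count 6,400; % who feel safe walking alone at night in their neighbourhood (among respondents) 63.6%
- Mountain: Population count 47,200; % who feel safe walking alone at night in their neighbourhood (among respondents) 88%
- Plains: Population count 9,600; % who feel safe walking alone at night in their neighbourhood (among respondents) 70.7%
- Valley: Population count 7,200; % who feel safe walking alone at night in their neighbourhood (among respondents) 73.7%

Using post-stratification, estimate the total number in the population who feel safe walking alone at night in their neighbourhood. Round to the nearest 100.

Apply each group's respondent rate to its population count:
  Coastal: 9,600 × 80.9% = 7766.4
  Inland: 6,400 × 63.6% = 4070.4
  Mountain: 47,200 × 88% = 41,536
  Plains: 9,600 × 70.7% = 6787.2
  Valley: 7,200 × 73.7% = 5306.4
Estimated total = 65466.4 → 65,500.

65,500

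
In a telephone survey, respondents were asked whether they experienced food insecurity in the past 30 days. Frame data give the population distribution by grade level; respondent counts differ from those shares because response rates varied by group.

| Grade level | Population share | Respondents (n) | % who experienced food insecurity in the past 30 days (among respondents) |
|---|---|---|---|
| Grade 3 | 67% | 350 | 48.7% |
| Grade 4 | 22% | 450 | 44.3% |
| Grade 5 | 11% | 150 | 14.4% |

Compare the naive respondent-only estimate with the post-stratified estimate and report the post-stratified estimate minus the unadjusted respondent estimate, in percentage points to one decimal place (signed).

+2.8 percentage points

Without adjustment, the pooled respondent share is:
  (350/950)×48.7 + (450/950)×44.3 + (150/950)×14.4 = 41.2%
Post-stratified estimate weights by population shares:
  0.67×48.7 + 0.22×44.3 + 0.11×14.4 = 43.959%
Difference = 43.959 − 41.2 = 2.759 pp.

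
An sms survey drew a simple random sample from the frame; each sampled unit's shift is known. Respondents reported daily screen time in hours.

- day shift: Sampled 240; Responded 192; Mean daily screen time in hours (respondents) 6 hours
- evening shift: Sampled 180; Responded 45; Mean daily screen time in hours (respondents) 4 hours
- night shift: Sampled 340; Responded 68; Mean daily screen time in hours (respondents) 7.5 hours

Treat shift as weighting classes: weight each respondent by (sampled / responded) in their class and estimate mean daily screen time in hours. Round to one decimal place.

6.2

Response rates by class: day shift 192/240 = 80%, evening shift 45/180 = 25%, night shift 68/340 = 20%.
Each respondent's weight = sampled/responded in their class; summing within a class gives n_sampled, so:
  day shift: 240 × 6 = 1440
  evening shift: 180 × 4 = 720
  night shift: 340 × 7.5 = 2550
Adjusted estimate = 4710 / 760 = 6.19737 → 6.2.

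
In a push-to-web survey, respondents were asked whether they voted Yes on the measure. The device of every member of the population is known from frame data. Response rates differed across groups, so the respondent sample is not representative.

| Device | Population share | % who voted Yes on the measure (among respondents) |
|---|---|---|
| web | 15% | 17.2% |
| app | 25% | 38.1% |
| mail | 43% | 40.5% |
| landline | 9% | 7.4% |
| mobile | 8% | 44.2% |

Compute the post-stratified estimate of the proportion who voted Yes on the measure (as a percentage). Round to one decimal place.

33.7%

Reweight to the known device distribution:
  web: 0.15 × 17.2 = 2.58
  app: 0.25 × 38.1 = 9.525
  mail: 0.43 × 40.5 = 17.415
  landline: 0.09 × 7.4 = 0.666
  mobile: 0.08 × 44.2 = 3.536
Post-stratified estimate = 33.722 → 33.7%.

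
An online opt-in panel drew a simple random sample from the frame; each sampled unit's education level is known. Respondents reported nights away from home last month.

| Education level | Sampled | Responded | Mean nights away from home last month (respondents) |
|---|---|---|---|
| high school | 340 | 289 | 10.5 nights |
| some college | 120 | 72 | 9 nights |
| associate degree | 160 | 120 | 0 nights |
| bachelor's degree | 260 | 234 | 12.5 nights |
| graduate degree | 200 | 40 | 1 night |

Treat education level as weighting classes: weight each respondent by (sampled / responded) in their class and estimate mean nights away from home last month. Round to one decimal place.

Response rates by class: high school 289/340 = 85%, some college 72/120 = 60%, associate degree 120/160 = 75%, bachelor's degree 234/260 = 90%, graduate degree 40/200 = 20%.
With weight = n_sampled/n_responded per class, the weighted class total is n_sampled:
  high school: 340 × 10.5 = 3570
  some college: 120 × 9 = 1080
  associate degree: 160 × 0 = 0
  bachelor's degree: 260 × 12.5 = 3250
  graduate degree: 200 × 1 = 200
Adjusted estimate = 8100 / 1,080 = 7.5 → 7.5.

7.5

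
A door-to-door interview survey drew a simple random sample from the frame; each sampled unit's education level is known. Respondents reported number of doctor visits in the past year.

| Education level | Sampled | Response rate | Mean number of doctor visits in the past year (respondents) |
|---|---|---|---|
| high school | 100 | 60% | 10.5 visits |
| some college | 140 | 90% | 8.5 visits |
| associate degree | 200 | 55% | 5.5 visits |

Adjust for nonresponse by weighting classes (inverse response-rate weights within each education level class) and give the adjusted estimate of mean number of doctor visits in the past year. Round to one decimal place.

Each respondent's weight = sampled/responded in their class; summing within a class gives n_sampled, so:
  high school: 100 × 10.5 = 1050
  some college: 140 × 8.5 = 1190
  associate degree: 200 × 5.5 = 1100
Adjusted estimate = 3340 / 440 = 7.59091 → 7.6.

7.6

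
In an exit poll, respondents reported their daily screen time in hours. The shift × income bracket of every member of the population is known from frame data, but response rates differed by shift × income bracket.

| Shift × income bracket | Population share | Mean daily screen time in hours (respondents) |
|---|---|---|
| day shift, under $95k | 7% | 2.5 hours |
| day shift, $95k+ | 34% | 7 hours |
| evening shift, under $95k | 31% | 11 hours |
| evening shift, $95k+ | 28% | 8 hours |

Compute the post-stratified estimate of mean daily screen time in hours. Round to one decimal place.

Each cell contributes population-share × respondent value:
  day shift, under $95k: 0.07 × 2.5 = 0.175
  day shift, $95k+: 0.34 × 7 = 2.38
  evening shift, under $95k: 0.31 × 11 = 3.41
  evening shift, $95k+: 0.28 × 8 = 2.24
Post-stratified estimate = 8.205 → 8.2.

8.2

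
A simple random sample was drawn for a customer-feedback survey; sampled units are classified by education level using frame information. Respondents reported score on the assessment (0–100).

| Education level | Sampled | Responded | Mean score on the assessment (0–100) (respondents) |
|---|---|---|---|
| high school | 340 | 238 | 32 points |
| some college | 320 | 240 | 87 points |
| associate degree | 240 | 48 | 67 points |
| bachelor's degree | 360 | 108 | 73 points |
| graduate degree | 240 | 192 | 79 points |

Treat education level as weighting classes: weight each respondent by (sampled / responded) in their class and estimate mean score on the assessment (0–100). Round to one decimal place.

Response rates by class: high school 238/340 = 70%, some college 240/320 = 75%, associate degree 48/240 = 20%, bachelor's degree 108/360 = 30%, graduate degree 192/240 = 80%.
Inverse-response-rate weighting restores each class to its sampled count, so class totals weight by n_sampled:
  high school: 340 × 32 = 10,880
  some college: 320 × 87 = 27,840
  associate degree: 240 × 67 = 16,080
  bachelor's degree: 360 × 73 = 26,280
  graduate degree: 240 × 79 = 18,960
Adjusted estimate = 100,040 / 1,500 = 66.6933 → 66.7.

66.7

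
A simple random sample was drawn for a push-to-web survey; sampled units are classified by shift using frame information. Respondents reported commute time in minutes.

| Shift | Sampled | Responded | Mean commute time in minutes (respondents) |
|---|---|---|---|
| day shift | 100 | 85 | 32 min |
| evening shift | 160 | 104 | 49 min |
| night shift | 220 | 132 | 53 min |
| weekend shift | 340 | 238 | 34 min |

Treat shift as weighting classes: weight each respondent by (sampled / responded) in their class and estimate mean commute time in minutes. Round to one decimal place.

41.8

Class response rates: day shift 85/100 = 85%, evening shift 104/160 = 65%, night shift 132/220 = 60%, weekend shift 238/340 = 70%.
Each respondent's weight = sampled/responded in their class; summing within a class gives n_sampled, so:
  day shift: 100 × 32 = 3200
  evening shift: 160 × 49 = 7840
  night shift: 220 × 53 = 11,660
  weekend shift: 340 × 34 = 11,560
Adjusted estimate = 34,260 / 820 = 41.7805 → 41.8.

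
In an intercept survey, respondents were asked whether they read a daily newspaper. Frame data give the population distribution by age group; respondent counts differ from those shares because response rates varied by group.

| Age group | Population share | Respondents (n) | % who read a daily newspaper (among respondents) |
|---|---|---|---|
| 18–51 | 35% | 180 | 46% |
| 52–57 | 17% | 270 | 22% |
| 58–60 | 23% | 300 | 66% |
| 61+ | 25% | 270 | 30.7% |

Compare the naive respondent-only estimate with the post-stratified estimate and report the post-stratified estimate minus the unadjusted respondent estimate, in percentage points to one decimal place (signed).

+1.2 percentage points

Naive respondent-only estimate (weights = respondent counts):
  (180/1020)×46 + (270/1020)×22 + (300/1020)×66 + (270/1020)×30.7 = 41.4794%
Reweighting by population age group shares:
  0.35×46 + 0.17×22 + 0.23×66 + 0.25×30.7 = 42.695%
Difference = 42.695 − 41.4794 = 1.2156 pp.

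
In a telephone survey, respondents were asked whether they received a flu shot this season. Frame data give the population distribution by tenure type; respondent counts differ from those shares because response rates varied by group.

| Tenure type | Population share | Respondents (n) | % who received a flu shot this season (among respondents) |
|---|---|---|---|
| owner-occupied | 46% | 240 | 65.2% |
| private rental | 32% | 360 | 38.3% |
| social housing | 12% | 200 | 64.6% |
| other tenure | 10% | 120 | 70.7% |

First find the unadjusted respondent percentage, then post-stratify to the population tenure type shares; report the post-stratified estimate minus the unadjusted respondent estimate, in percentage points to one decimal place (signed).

Unadjusted (pooled respondent) estimate weights by respondent counts:
  (240/920)×65.2 + (360/920)×38.3 + (200/920)×64.6 + (120/920)×70.7 = 55.2609%
Post-stratifying to population shares instead:
  0.46×65.2 + 0.32×38.3 + 0.12×64.6 + 0.1×70.7 = 57.07%
Difference = 57.07 − 55.2609 = 1.8091 pp.

+1.8 percentage points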